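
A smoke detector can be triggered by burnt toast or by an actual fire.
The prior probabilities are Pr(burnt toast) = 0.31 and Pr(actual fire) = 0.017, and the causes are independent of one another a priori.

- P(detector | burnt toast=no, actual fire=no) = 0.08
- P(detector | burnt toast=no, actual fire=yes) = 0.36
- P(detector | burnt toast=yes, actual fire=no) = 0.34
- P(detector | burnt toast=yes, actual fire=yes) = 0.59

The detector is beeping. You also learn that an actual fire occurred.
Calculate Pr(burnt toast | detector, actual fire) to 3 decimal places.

Pr(burnt toast | detector, actual fire) ≈ 0.424

Numerator (weight on configurations with burnt toast): 0.59·0.31 = 0.182900
Normalizer over all consistent configurations: 0.36·0.69 + 0.59·0.31 = 0.431300
Posterior = 0.182900 / 0.431300 ≈ 0.424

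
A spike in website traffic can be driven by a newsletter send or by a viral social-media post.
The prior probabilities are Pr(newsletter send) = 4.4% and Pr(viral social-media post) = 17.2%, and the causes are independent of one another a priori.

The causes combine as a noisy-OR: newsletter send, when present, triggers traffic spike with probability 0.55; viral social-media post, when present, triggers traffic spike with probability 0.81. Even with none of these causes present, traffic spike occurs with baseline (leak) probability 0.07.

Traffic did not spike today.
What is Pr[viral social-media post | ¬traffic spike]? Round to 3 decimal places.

Pr[viral social-media post | ¬traffic spike] ≈ 0.038

Under noisy-OR, P(traffic spike | causes) = 1 − (1−0.07)·∏(1−qᵢ) over the active causes.
Enumerate the 4 (newsletter send, viral social-media post) configurations and weight by the priors:
  P(¬traffic spike) = 0.93*0.956*0.828 + 0.1767*0.956*0.172 + 0.4185*0.044*0.828 + 0.079515*0.044*0.172
        = 0.736158 + 0.029055 + 0.015247 + 0.000602 = 0.781062
Keeping only the viral social-media post-present terms gives 0.029657, so
  P(viral social-media post | ¬traffic spike) = 0.029657 / 0.781062 ≈ 0.038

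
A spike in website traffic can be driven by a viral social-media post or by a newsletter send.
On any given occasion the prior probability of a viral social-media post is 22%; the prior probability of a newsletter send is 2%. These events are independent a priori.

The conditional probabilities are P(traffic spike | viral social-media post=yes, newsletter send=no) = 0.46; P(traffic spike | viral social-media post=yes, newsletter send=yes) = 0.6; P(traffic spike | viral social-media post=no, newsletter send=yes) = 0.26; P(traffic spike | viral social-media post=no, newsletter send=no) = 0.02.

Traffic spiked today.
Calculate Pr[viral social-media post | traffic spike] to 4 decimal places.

Weight on viral social-media post=true, given the evidence: 0.099176 + 0.002640 = 0.101816
Normalizer over all consistent configurations: 0.02×0.78×0.98 + 0.26×0.78×0.02 + 0.46×0.22×0.98 + 0.6×0.22×0.02 = 0.121160
Posterior = 0.101816 / 0.121160 ≈ 0.8403

Pr[viral social-media post | traffic spike] ≈ 0.8403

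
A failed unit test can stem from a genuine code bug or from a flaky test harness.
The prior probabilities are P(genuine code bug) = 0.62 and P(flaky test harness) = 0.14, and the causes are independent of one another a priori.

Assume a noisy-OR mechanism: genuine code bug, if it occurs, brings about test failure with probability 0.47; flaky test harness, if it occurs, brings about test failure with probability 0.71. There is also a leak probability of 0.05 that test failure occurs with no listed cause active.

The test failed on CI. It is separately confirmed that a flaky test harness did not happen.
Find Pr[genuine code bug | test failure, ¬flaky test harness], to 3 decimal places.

Pr[genuine code bug | test failure, ¬flaky test harness] ≈ 0.942

Under noisy-OR, P(test failure | causes) = 1 − (1−0.05)·∏(1−qᵢ) over the active causes.
P(test failure | ¬flaky test harness) = 0.05·0.38 + 0.4965·0.62 = 0.019000 + 0.307830 = 0.326830
Of this, 0.307830 comes from 0.4965·0.62 (the genuine code bug=true cases).
Hence the posterior is 0.307830/0.326830 ≈ 0.942.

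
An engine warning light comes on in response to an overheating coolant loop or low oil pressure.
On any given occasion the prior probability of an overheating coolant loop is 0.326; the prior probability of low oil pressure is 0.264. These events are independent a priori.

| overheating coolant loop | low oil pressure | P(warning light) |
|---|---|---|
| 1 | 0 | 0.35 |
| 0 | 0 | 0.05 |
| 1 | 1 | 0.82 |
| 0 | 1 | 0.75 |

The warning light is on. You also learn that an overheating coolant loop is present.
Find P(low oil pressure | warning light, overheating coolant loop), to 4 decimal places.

For the numerator, keep only low oil pressure=true terms: 0.82*0.264 = 0.216480
Normalizer over all consistent configurations: 0.35*0.736 + 0.82*0.264 = 0.474080
Posterior = 0.216480 / 0.474080 ≈ 0.4566

P(low oil pressure | warning light, overheating coolant loop) ≈ 0.4566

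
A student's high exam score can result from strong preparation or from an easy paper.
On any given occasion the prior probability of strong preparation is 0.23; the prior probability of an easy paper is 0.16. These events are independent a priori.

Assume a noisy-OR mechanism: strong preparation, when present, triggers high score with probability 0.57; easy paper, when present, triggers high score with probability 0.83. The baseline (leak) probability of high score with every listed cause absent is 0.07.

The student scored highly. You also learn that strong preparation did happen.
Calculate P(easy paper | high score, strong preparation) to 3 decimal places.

Under noisy-OR, P(high score | causes) = 1 − (1−0.07)·∏(1−qᵢ) over the active causes.
Numerator (weight on configurations with easy paper): 0.932017×0.16 = 0.149123
Denominator P(high score | strong preparation): 0.6001×0.84 + 0.932017×0.16 = 0.653207
Posterior = 0.149123 / 0.653207 ≈ 0.228

P(easy paper | high score, strong preparation) ≈ 0.228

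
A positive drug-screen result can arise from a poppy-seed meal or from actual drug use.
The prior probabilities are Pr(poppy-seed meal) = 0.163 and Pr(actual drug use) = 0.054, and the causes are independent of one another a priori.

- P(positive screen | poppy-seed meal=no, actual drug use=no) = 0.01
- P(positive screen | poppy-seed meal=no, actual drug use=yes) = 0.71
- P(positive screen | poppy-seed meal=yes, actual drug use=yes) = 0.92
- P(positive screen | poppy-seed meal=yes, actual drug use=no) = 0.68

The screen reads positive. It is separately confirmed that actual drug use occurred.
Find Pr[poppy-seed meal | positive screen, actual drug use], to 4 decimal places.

Pr[poppy-seed meal | positive screen, actual drug use] ≈ 0.2015

For the numerator, keep only poppy-seed meal=true terms: 0.92·0.163 = 0.149960
Denominator P(positive screen | actual drug use): 0.71·0.837 + 0.92·0.163 = 0.744230
Posterior = 0.149960 / 0.744230 ≈ 0.2015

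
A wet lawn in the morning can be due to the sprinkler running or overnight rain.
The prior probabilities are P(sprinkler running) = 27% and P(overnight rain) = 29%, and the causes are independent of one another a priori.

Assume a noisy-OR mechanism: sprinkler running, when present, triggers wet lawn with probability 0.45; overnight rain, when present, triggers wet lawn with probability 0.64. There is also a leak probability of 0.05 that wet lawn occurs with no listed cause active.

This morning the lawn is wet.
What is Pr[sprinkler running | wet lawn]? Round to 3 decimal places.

Under noisy-OR, P(wet lawn | causes) = 1 − (1−0.05)·∏(1−qᵢ) over the active causes.
P(wet lawn) = 0.05·0.73·0.71 + 0.658·0.73·0.29 + 0.4775·0.27·0.71 + 0.8119·0.27·0.29 = 0.025915 + 0.139299 + 0.091537 + 0.063572 = 0.320323
Restricting to configurations with sprinkler running present: 0.091537 + 0.063572 = 0.155109.
Hence the posterior is 0.155109/0.320323 ≈ 0.484.

Pr[sprinkler running | wet lawn] ≈ 0.484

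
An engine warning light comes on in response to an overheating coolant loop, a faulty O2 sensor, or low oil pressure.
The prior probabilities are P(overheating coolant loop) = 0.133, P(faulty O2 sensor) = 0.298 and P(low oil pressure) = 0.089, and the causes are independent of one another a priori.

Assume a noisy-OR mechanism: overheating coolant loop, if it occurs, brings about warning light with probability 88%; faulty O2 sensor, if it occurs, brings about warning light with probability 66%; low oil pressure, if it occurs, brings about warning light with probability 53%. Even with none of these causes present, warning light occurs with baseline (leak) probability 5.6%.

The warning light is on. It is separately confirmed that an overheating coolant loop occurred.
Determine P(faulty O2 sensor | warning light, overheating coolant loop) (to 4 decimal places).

Under noisy-OR, P(warning light | causes) = 1 − (1−0.056)·∏(1−qᵢ) over the active causes.
P(warning light | overheating coolant loop) = 0.88672×0.702×0.911 + 0.946758×0.702×0.089 + 0.961485×0.298×0.911 + 0.981898×0.298×0.089 = 0.567077 + 0.059152 + 0.261022 + 0.026042 = 0.913293
Of this, 0.287064 comes from 0.261022 + 0.026042 (the faulty O2 sensor=true cases).
Hence the posterior is 0.287064/0.913293 ≈ 0.3143.

P(faulty O2 sensor | warning light, overheating coolant loop) ≈ 0.3143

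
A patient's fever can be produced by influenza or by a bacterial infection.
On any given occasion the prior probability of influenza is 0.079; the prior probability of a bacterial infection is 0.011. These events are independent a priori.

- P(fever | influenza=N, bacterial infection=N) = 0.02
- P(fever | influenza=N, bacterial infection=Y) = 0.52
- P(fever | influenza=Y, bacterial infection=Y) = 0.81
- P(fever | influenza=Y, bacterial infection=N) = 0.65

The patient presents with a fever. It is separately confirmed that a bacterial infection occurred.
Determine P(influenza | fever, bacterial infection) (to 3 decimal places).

P(influenza | fever, bacterial infection) ≈ 0.118

P(fever | bacterial infection) = 0.52*0.921 + 0.81*0.079 = 0.478920 + 0.063990 = 0.542910
Of this, 0.063990 comes from 0.81*0.079 (the influenza=true cases).
P(influenza | fever, bacterial infection) = 0.063990 / 0.542910 ≈ 0.118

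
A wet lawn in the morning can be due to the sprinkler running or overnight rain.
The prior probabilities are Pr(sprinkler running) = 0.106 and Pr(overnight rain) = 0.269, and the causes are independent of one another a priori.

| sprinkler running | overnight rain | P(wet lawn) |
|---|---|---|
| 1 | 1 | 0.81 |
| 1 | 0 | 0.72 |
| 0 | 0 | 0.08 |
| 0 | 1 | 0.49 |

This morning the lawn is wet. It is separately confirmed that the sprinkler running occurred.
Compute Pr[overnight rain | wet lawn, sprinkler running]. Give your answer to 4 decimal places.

By total probability over both values of overnight rain:
  P(wet lawn | sprinkler running) = 0.72*0.731 + 0.81*0.269
        = 0.526320 + 0.217890 = 0.744210
Keeping only the overnight rain-present terms gives 0.217890, so
  P(overnight rain | wet lawn, sprinkler running) = 0.217890 / 0.744210 ≈ 0.2928

Pr[overnight rain | wet lawn, sprinkler running] ≈ 0.2928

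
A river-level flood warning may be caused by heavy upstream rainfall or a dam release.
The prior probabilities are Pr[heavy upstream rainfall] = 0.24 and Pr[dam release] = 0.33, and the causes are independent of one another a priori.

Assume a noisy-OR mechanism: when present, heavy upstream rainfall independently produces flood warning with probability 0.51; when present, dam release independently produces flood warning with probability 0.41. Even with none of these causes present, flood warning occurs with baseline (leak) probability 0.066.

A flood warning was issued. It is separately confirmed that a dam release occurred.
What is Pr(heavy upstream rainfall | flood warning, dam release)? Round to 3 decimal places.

Under noisy-OR, P(flood warning | causes) = 1 − (1−0.066)·∏(1−qᵢ) over the active causes.
For the numerator, keep only heavy upstream rainfall=true terms: 0.729981·0.24 = 0.175195
Normalizer over all consistent configurations: 0.44894·0.76 + 0.729981·0.24 = 0.516389
P(heavy upstream rainfall | flood warning, dam release) = 0.175195/0.516389 ≈ 0.339

Pr(heavy upstream rainfall | flood warning, dam release) ≈ 0.339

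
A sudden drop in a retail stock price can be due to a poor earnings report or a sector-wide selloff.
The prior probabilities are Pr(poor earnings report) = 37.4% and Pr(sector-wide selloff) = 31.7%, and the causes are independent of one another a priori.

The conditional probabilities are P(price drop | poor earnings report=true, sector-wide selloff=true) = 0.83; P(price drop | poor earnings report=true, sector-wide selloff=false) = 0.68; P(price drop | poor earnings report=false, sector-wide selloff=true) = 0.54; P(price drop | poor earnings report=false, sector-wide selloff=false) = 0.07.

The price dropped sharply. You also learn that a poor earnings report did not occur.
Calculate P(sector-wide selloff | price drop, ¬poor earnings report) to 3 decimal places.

P(sector-wide selloff | price drop, ¬poor earnings report) ≈ 0.782

For the numerator, keep only sector-wide selloff=true terms: 0.54·0.317 = 0.171180
Normalizer over all consistent configurations: 0.07·0.683 + 0.54·0.317 = 0.218990
Posterior = 0.171180 / 0.218990 ≈ 0.782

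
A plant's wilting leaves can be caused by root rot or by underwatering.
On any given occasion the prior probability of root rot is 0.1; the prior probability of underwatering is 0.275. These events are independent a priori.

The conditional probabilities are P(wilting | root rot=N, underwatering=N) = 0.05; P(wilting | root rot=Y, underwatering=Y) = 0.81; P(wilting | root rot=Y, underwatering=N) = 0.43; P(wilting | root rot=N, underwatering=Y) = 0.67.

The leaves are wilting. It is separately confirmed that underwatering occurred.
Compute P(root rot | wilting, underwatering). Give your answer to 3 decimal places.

P(root rot | wilting, underwatering) ≈ 0.118

Sum P(wilting|·) weighted by the priors over both values of root rot:
  P(wilting | underwatering) = 0.67×0.9 + 0.81×0.1
        = 0.603000 + 0.081000 = 0.684000
The terms with root rot present sum to 0.081000, so
  P(root rot | wilting, underwatering) = 0.081000 / 0.684000 ≈ 0.118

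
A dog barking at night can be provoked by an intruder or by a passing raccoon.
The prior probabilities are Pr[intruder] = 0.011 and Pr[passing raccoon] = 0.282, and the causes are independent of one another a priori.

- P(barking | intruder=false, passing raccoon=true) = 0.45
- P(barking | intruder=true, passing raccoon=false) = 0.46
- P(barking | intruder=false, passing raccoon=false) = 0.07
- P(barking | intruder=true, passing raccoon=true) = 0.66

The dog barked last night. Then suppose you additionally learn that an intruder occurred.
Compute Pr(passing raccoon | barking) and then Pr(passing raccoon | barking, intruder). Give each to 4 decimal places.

Pr(passing raccoon | barking) ≈ 0.7051; Pr(passing raccoon | barking, intruder) ≈ 0.3604

By total probability over the 4 (intruder, passing raccoon) configurations:
  P(barking) = 0.07*0.989*0.718 + 0.45*0.989*0.282 + 0.46*0.011*0.718 + 0.66*0.011*0.282
        = 0.049707 + 0.125504 + 0.003633 + 0.002047 = 0.180891
Configurations with passing raccoon contribute 0.127551, so
  P(passing raccoon | barking) = 0.127551 / 0.180891 ≈ 0.7051

With the extra evidence:
P(barking | intruder) = 0.46×0.718 + 0.66×0.282 = 0.330280 + 0.186120 = 0.516400
The passing raccoon-present share is 0.66×0.282 = 0.186120.
So P(passing raccoon | barking, intruder) = 0.186120/0.516400 ≈ 0.3604.
— intruder explains away the evidence for passing raccoon.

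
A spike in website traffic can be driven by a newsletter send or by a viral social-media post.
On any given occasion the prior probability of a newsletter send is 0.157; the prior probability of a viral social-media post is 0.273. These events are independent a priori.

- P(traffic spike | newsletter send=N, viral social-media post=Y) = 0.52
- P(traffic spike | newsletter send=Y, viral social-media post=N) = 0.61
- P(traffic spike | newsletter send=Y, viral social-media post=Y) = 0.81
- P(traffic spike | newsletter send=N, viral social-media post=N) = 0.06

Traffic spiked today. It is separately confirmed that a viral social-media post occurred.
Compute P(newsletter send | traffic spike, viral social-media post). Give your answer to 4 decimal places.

Weight on newsletter send=true, given the evidence: 0.81·0.157 = 0.127170
Normalizer over all consistent configurations: 0.52·0.843 + 0.81·0.157 = 0.565530
Posterior = 0.127170 / 0.565530 ≈ 0.2249

P(newsletter send | traffic spike, viral social-media post) ≈ 0.2249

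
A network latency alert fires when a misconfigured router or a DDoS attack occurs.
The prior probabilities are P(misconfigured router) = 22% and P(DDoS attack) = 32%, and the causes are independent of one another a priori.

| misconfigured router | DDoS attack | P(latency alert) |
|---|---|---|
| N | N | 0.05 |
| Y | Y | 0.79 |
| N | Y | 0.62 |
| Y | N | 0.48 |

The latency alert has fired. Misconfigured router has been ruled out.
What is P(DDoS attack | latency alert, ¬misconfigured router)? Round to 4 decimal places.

Enumerate both values of DDoS attack and weight by the priors:
  P(latency alert | ¬misconfigured router) = 0.05*0.68 + 0.62*0.32
        = 0.034000 + 0.198400 = 0.232400
Keeping only the DDoS attack-present terms gives 0.198400, so
  P(DDoS attack | latency alert, ¬misconfigured router) = 0.198400 / 0.232400 ≈ 0.8537

P(DDoS attack | latency alert, ¬misconfigured router) ≈ 0.8537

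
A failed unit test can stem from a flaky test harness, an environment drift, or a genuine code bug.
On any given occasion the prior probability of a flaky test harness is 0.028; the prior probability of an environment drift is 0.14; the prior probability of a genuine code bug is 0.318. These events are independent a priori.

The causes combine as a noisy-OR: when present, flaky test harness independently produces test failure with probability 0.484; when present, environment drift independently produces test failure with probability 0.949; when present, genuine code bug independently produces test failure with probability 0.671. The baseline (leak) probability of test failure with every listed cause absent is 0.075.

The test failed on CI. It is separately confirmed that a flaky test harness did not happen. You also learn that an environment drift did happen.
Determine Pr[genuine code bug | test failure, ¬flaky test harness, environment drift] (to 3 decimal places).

Pr[genuine code bug | test failure, ¬flaky test harness, environment drift] ≈ 0.325

Under noisy-OR, P(test failure | causes) = 1 − (1−0.075)·∏(1−qᵢ) over the active causes.
For the numerator, keep only genuine code bug=true terms: 0.984479*0.318 = 0.313064
Normalizer over all consistent configurations: 0.952825*0.682 + 0.984479*0.318 = 0.962891
Posterior = 0.313064 / 0.962891 ≈ 0.325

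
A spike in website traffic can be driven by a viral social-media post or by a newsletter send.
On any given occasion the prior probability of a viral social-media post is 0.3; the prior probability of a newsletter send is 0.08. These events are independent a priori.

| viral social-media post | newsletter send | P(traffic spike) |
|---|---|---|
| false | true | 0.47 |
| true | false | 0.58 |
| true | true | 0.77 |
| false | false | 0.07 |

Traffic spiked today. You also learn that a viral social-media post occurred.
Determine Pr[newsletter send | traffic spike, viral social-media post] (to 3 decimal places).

Numerator (weight on configurations with newsletter send): 0.77·0.08 = 0.061600
Normalizer over all consistent configurations: 0.58·0.92 + 0.77·0.08 = 0.595200
P(newsletter send | traffic spike, viral social-media post) = 0.061600/0.595200 ≈ 0.103

Pr[newsletter send | traffic spike, viral social-media post] ≈ 0.103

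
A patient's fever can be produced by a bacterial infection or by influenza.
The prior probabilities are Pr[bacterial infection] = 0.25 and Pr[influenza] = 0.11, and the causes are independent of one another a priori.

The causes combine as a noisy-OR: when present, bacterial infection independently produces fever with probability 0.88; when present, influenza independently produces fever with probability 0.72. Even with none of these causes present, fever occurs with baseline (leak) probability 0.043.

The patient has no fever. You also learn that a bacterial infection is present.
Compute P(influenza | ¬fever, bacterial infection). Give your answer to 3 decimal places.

P(influenza | ¬fever, bacterial infection) ≈ 0.033

Under noisy-OR, P(fever | causes) = 1 − (1−0.043)·∏(1−qᵢ) over the active causes.
P(¬fever | bacterial infection) = 0.11484·0.89 + 0.032155·0.11 = 0.102208 + 0.003537 = 0.105745
Restricting to configurations with influenza present: 0.032155·0.11 = 0.003537.
P(influenza | ¬fever, bacterial infection) = 0.003537 / 0.105745 ≈ 0.033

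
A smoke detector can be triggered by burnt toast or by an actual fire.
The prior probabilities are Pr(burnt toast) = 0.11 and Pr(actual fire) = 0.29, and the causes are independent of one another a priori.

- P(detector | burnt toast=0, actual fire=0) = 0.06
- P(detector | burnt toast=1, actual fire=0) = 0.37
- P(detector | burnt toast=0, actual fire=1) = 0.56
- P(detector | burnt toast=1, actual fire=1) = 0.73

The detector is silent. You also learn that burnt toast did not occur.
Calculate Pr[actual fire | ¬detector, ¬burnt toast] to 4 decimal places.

Pr[actual fire | ¬detector, ¬burnt toast] ≈ 0.1605

Sum P(¬detector|·) weighted by the priors over both values of actual fire:
  P(¬detector | ¬burnt toast) = 0.94*0.71 + 0.44*0.29
        = 0.667400 + 0.127600 = 0.795000
The terms with actual fire present sum to 0.127600, so
  P(actual fire | ¬detector, ¬burnt toast) = 0.127600 / 0.795000 ≈ 0.1605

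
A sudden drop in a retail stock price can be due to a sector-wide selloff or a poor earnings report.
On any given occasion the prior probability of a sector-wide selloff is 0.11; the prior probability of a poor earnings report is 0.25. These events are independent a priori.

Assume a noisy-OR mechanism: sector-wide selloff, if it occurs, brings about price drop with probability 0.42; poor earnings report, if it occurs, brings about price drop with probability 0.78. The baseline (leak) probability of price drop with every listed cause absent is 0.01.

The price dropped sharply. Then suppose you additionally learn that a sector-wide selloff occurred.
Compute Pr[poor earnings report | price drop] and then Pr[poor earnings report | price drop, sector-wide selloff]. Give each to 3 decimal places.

Pr[poor earnings report | price drop] ≈ 0.826; Pr[poor earnings report | price drop, sector-wide selloff] ≈ 0.406

Under noisy-OR, P(price drop | causes) = 1 − (1−0.01)·∏(1−qᵢ) over the active causes.
Enumerate the 4 (sector-wide selloff, poor earnings report) configurations and weight by the priors:
  P(price drop) = 0.01×0.89×0.75 + 0.7822×0.89×0.25 + 0.4258×0.11×0.75 + 0.873676×0.11×0.25
        = 0.006675 + 0.174040 + 0.035129 + 0.024026 = 0.239870
Keeping only the poor earnings report-present terms gives 0.198066, so
  P(poor earnings report | price drop) = 0.198066 / 0.239870 ≈ 0.826

Now condition on the additional information:
By total probability over both values of poor earnings report:
  P(price drop | sector-wide selloff) = 0.4258·0.75 + 0.873676·0.25
        = 0.319350 + 0.218419 = 0.537769
Configurations with poor earnings report contribute 0.218419, so
  P(poor earnings report | price drop, sector-wide selloff) = 0.218419 / 0.537769 ≈ 0.406
— sector-wide selloff explains away the evidence for poor earnings report.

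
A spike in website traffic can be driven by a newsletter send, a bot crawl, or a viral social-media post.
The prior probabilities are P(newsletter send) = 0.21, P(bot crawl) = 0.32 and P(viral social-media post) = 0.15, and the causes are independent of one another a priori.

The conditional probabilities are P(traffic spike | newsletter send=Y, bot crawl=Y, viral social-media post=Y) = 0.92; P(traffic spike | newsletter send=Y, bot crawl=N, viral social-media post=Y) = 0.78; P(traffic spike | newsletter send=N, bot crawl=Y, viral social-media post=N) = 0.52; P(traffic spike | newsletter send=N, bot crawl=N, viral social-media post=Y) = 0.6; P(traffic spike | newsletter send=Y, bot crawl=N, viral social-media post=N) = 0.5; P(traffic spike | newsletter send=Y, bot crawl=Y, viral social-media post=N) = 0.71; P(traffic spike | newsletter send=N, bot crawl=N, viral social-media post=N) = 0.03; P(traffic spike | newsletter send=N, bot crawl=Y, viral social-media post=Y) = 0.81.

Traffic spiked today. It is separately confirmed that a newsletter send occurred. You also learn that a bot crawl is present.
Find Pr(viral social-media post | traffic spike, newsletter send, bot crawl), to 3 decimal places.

Numerator (weight on configurations with viral social-media post): 0.92×0.15 = 0.138000
The normalizing constant is 0.71×0.85 + 0.92×0.15 = 0.741500
P(viral social-media post | traffic spike, newsletter send, bot crawl) = 0.138000/0.741500 ≈ 0.186

Pr(viral social-media post | traffic spike, newsletter send, bot crawl) ≈ 0.186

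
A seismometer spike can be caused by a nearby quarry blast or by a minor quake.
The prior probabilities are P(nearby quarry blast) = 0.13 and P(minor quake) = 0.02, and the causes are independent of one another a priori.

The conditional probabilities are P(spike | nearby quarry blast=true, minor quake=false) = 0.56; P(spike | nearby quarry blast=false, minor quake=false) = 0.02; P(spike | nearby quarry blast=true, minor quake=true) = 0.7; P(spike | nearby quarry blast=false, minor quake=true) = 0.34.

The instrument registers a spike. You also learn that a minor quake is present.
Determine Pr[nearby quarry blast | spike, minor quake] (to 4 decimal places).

Pr[nearby quarry blast | spike, minor quake] ≈ 0.2353

Numerator (weight on configurations with nearby quarry blast): 0.7×0.13 = 0.091000
Denominator P(spike | minor quake): 0.34×0.87 + 0.7×0.13 = 0.386800
P(nearby quarry blast | spike, minor quake) = 0.091000/0.386800 ≈ 0.2353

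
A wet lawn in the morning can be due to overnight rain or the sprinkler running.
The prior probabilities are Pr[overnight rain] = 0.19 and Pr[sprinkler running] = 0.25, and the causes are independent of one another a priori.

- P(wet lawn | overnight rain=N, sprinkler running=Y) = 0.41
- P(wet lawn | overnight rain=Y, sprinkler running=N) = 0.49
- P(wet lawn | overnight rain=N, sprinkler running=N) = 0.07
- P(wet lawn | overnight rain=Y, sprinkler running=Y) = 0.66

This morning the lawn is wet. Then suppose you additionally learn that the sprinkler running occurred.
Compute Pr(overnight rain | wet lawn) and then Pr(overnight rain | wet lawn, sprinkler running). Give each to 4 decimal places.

Numerator (weight on configurations with overnight rain): 0.069825 + 0.031350 = 0.101175
The normalizing constant is 0.07×0.81×0.75 + 0.41×0.81×0.25 + 0.49×0.19×0.75 + 0.66×0.19×0.25 = 0.226725
Posterior = 0.101175 / 0.226725 ≈ 0.4462

Now also conditioning on sprinkler running=true:
Weight on overnight rain=true, given the evidence: 0.66·0.19 = 0.125400
Normalizer over all consistent configurations: 0.41·0.81 + 0.66·0.19 = 0.457500
P(overnight rain | wet lawn, sprinkler running) = 0.125400/0.457500 ≈ 0.2741

Pr(overnight rain | wet lawn) ≈ 0.4462; Pr(overnight rain | wet lawn, sprinkler running) ≈ 0.2741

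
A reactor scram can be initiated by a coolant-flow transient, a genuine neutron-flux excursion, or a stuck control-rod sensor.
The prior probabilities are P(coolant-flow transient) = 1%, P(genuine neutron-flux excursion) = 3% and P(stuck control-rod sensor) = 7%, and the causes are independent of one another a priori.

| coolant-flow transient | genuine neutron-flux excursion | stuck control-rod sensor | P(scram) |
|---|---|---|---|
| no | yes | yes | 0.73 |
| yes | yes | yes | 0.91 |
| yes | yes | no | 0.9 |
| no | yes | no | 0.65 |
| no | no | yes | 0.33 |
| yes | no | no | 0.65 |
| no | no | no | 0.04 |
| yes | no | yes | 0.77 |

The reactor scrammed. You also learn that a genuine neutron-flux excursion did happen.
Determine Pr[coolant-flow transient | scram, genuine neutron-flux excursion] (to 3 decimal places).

Pr[coolant-flow transient | scram, genuine neutron-flux excursion] ≈ 0.014

Enumerate the 4 (coolant-flow transient, stuck control-rod sensor) configurations and weight by the priors:
  P(scram | genuine neutron-flux excursion) = 0.65*0.99*0.93 + 0.73*0.99*0.07 + 0.9*0.01*0.93 + 0.91*0.01*0.07
        = 0.598455 + 0.050589 + 0.008370 + 0.000637 = 0.658051
Keeping only the coolant-flow transient-present terms gives 0.009007, so
  P(coolant-flow transient | scram, genuine neutron-flux excursion) = 0.009007 / 0.658051 ≈ 0.014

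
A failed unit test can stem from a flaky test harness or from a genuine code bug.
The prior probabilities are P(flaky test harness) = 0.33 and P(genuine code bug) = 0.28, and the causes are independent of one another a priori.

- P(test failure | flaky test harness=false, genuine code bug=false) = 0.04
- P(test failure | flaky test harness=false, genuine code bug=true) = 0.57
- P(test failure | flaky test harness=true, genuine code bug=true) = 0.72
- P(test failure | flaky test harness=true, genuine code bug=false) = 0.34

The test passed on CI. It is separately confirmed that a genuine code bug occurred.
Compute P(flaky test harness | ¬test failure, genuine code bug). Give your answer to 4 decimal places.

P(flaky test harness | ¬test failure, genuine code bug) ≈ 0.2428

P(¬test failure | genuine code bug) = 0.43×0.67 + 0.28×0.33 = 0.288100 + 0.092400 = 0.380500
The flaky test harness-present share is 0.28×0.33 = 0.092400.
Hence the posterior is 0.092400/0.380500 ≈ 0.2428.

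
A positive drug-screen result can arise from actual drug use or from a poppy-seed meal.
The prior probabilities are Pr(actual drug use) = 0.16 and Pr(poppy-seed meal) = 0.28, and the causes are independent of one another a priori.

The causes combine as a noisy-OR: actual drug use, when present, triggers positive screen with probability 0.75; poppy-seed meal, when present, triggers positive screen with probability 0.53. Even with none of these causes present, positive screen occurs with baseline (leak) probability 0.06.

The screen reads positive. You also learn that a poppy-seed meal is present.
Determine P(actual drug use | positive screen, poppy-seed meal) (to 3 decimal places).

Under noisy-OR, P(positive screen | causes) = 1 − (1−0.06)·∏(1−qᵢ) over the active causes.
Numerator (weight on configurations with actual drug use): 0.88955×0.16 = 0.142328
The normalizing constant is 0.5582×0.84 + 0.88955×0.16 = 0.611216
Posterior = 0.142328 / 0.611216 ≈ 0.233

P(actual drug use | positive screen, poppy-seed meal) ≈ 0.233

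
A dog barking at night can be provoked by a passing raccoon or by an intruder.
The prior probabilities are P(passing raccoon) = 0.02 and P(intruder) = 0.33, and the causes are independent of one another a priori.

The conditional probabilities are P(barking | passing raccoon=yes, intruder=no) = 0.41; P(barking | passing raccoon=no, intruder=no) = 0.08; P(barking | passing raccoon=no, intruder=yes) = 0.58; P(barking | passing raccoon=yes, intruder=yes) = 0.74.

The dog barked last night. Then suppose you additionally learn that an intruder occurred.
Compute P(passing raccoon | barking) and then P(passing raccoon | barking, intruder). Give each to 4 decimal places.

Numerator (weight on configurations with passing raccoon): 0.005494 + 0.004884 = 0.010378
The normalizing constant is 0.08·0.98·0.67 + 0.58·0.98·0.33 + 0.41·0.02·0.67 + 0.74·0.02·0.33 = 0.250478
Posterior = 0.010378 / 0.250478 ≈ 0.0414

With the extra evidence:
Sum P(barking|·) weighted by the priors over both values of passing raccoon:
  P(barking | intruder) = 0.58×0.98 + 0.74×0.02
        = 0.568400 + 0.014800 = 0.583200
Configurations with passing raccoon contribute 0.014800, so
  P(passing raccoon | barking, intruder) = 0.014800 / 0.583200 ≈ 0.0254
This is intercausal reasoning (explaining away): once intruder accounts for the barking, passing raccoon becomes less likely.

P(passing raccoon | barking) ≈ 0.0414; P(passing raccoon | barking, intruder) ≈ 0.0254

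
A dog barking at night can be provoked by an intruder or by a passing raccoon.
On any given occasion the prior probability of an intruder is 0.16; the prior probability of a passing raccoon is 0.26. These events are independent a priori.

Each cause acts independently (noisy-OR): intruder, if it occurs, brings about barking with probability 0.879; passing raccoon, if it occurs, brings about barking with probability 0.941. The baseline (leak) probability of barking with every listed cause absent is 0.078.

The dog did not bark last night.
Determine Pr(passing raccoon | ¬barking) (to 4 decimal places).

Under noisy-OR, P(barking | causes) = 1 − (1−0.078)·∏(1−qᵢ) over the active causes.
P(¬barking) = 0.922·0.84·0.74 + 0.054398·0.84·0.26 + 0.111562·0.16·0.74 + 0.006582·0.16·0.26 = 0.573115 + 0.011881 + 0.013209 + 0.000274 = 0.598479
Of this, 0.012155 comes from 0.011881 + 0.000274 (the passing raccoon=true cases).
So P(passing raccoon | ¬barking) = 0.012155/0.598479 ≈ 0.0203.

Pr(passing raccoon | ¬barking) ≈ 0.0203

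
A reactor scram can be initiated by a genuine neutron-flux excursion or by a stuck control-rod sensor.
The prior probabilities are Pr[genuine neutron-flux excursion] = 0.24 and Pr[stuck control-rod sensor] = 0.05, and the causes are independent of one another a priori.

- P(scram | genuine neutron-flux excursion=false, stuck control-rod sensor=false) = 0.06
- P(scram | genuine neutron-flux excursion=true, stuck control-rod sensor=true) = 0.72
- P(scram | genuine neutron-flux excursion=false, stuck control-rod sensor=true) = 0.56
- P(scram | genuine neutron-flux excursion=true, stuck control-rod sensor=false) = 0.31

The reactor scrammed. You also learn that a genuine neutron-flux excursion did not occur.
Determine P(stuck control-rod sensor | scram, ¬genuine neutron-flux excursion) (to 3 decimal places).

P(stuck control-rod sensor | scram, ¬genuine neutron-flux excursion) ≈ 0.329

By total probability over both values of stuck control-rod sensor:
  P(scram | ¬genuine neutron-flux excursion) = 0.06*0.95 + 0.56*0.05
        = 0.057000 + 0.028000 = 0.085000
Configurations with stuck control-rod sensor contribute 0.028000, so
  P(stuck control-rod sensor | scram, ¬genuine neutron-flux excursion) = 0.028000 / 0.085000 ≈ 0.329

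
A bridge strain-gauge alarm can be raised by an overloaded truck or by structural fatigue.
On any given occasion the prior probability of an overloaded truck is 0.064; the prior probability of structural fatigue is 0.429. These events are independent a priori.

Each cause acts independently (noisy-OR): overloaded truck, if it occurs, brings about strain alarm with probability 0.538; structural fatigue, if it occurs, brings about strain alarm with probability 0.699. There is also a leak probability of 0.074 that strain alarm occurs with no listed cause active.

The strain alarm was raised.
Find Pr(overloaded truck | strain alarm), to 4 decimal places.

Under noisy-OR, P(strain alarm | causes) = 1 − (1−0.074)·∏(1−qᵢ) over the active causes.
Numerator (weight on configurations with overloaded truck): 0.020910 + 0.023920 = 0.044830
The normalizing constant is 0.074*0.936*0.571 + 0.721274*0.936*0.429 + 0.572188*0.064*0.571 + 0.871229*0.064*0.429 = 0.374003
Posterior = 0.044830 / 0.374003 ≈ 0.1199

Pr(overloaded truck | strain alarm) ≈ 0.1199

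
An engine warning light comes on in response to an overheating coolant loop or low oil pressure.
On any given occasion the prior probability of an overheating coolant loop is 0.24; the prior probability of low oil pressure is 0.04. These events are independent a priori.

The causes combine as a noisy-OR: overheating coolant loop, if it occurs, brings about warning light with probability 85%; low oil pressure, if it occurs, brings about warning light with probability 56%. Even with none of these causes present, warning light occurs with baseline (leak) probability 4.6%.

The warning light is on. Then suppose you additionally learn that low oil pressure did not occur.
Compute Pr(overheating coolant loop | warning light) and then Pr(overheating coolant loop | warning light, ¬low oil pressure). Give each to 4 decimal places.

Pr(overheating coolant loop | warning light) ≈ 0.8013; Pr(overheating coolant loop | warning light, ¬low oil pressure) ≈ 0.8547

Under noisy-OR, P(warning light | causes) = 1 − (1−0.046)·∏(1−qᵢ) over the active causes.
Weight on overheating coolant loop=true, given the evidence: 0.197430 + 0.008996 = 0.206426
The normalizing constant is 0.046×0.76×0.96 + 0.58024×0.76×0.04 + 0.8569×0.24×0.96 + 0.937036×0.24×0.04 = 0.257627
P(overheating coolant loop | warning light) = 0.206426/0.257627 ≈ 0.8013

With the extra evidence:
By total probability over both values of overheating coolant loop:
  P(warning light | ¬low oil pressure) = 0.046*0.76 + 0.8569*0.24
        = 0.034960 + 0.205656 = 0.240616
Configurations with overheating coolant loop contribute 0.205656, so
  P(overheating coolant loop | warning light, ¬low oil pressure) = 0.205656 / 0.240616 ≈ 0.8547
Ruling out low oil pressure raises the posterior on overheating coolant loop — the flip side of explaining away.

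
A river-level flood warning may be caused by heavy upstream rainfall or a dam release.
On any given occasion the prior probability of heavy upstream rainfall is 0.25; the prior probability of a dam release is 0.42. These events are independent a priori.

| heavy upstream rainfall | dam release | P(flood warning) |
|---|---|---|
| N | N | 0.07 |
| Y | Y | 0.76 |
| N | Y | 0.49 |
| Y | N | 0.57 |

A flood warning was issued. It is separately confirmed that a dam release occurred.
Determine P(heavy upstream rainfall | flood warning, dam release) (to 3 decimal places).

P(heavy upstream rainfall | flood warning, dam release) ≈ 0.341

By total probability over both values of heavy upstream rainfall:
  P(flood warning | dam release) = 0.49*0.75 + 0.76*0.25
        = 0.367500 + 0.190000 = 0.557500
Keeping only the heavy upstream rainfall-present terms gives 0.190000, so
  P(heavy upstream rainfall | flood warning, dam release) = 0.190000 / 0.557500 ≈ 0.341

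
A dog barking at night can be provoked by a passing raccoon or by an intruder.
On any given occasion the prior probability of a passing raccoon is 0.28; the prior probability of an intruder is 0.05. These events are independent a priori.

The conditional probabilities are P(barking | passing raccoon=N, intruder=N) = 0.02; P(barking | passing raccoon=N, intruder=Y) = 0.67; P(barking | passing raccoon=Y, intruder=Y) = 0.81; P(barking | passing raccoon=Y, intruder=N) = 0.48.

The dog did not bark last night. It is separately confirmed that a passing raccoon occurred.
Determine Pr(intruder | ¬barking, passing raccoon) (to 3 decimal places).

Pr(intruder | ¬barking, passing raccoon) ≈ 0.019

P(¬barking | passing raccoon) = 0.52·0.95 + 0.19·0.05 = 0.494000 + 0.009500 = 0.503500
The intruder-present share is 0.19·0.05 = 0.009500.
So P(intruder | ¬barking, passing raccoon) = 0.009500/0.503500 ≈ 0.019.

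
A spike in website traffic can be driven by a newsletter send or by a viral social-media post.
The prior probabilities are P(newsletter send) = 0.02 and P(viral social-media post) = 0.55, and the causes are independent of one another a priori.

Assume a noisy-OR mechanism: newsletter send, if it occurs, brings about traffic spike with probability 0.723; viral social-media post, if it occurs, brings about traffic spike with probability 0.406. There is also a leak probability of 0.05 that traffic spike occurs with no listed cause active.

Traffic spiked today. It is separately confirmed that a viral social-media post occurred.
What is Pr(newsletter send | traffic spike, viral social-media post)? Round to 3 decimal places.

Under noisy-OR, P(traffic spike | causes) = 1 − (1−0.05)·∏(1−qᵢ) over the active causes.
Sum P(traffic spike|·) weighted by the priors over both values of newsletter send:
  P(traffic spike | viral social-media post) = 0.4357·0.98 + 0.843689·0.02
        = 0.426986 + 0.016874 = 0.443860
The terms with newsletter send present sum to 0.016874, so
  P(newsletter send | traffic spike, viral social-media post) = 0.016874 / 0.443860 ≈ 0.038

Pr(newsletter send | traffic spike, viral social-media post) ≈ 0.038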